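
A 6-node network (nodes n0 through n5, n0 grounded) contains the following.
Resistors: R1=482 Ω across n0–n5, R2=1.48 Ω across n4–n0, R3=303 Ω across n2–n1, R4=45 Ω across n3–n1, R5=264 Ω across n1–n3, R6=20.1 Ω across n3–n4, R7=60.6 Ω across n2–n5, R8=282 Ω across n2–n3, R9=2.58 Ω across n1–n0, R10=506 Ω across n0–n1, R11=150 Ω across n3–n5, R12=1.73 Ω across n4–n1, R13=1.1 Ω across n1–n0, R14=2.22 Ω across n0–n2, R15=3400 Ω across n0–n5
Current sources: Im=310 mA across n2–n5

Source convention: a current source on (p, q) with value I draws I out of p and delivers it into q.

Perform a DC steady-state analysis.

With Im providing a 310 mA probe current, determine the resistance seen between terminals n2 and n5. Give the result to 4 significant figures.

R_eq = 40.23 Ω

MNA unknowns: 5 node voltages V₁..V_5
R1: Y=0.002075 on G[0,5]
R2: Y=0.6757 on G[4,0]
R3: Y=0.003300 on G[2,1]
R4: Y=0.02222 on G[3,1]
R5: Y=0.003788 on G[1,3]
R6: Y=0.04975 on G[3,4]
R7: Y=0.01650 on G[2,5]
R8: Y=0.003546 on G[2,3]
R9: Y=0.3876 on G[1,0]
R10: Y=0.001976 on G[0,1]
R11: Y=0.006667 on G[3,5]
R12: Y=0.5780 on G[4,1]
R13: Y=0.9091 on G[1,0]
R14: Y=0.4505 on G[0,2]
R15: Y=0.0002941 on G[0,5]
Im: z[2]−=0.31, z[5]+=0.31
solve → V1=0.02807, V2=-0.2200, V3=0.9783, V4=0.04979, V5=12.25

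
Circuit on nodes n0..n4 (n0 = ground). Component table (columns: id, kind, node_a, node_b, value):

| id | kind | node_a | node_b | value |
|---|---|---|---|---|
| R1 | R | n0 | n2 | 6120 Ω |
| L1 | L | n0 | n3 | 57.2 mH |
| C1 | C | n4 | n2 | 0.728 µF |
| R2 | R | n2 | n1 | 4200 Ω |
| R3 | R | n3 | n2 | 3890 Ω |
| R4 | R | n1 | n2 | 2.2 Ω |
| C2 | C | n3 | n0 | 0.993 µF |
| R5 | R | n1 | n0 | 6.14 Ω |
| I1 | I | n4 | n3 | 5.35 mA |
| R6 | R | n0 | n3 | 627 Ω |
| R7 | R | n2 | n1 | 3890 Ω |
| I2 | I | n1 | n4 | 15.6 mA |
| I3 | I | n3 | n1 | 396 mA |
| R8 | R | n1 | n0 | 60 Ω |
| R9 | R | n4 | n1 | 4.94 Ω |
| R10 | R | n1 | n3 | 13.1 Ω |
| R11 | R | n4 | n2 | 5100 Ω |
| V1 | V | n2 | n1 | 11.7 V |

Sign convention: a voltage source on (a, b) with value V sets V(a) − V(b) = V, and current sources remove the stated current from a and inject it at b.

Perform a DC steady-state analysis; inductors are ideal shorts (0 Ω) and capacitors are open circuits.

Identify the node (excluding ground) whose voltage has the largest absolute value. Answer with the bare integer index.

2

MNA unknowns: 4 node voltages V₁..V_4 plus 2 source currents (L1, V1)
R1: Y=0.0001634 on G[0,2]
L1: row V0−V3=0, i_L1 at 0,3
C1: Y=0.000 on G[4,2]
R2: Y=0.0002381 on G[2,1]
R3: Y=0.0002571 on G[3,2]
R4: Y=0.4545 on G[1,2]
C2: Y=0.000 on G[3,0]
R5: Y=0.1629 on G[1,0]
I1: z[4]−=0.00535, z[3]+=0.00535
R6: Y=0.001595 on G[0,3]
R7: Y=0.0002571 on G[2,1]
I2: z[1]−=0.0156, z[4]+=0.0156
I3: z[3]−=0.396, z[1]+=0.396
R8: Y=0.01667 on G[1,0]
R9: Y=0.2024 on G[4,1]
R10: Y=0.07634 on G[1,3]
R11: Y=0.0001961 on G[4,2]
V1: row V2−V1=11.7, i_V1 at 2,1
solve → V1=1.505, V2=13.21, V3=0.000, V4=1.567
aux → i_L1=0.2724, i_V1=-5.332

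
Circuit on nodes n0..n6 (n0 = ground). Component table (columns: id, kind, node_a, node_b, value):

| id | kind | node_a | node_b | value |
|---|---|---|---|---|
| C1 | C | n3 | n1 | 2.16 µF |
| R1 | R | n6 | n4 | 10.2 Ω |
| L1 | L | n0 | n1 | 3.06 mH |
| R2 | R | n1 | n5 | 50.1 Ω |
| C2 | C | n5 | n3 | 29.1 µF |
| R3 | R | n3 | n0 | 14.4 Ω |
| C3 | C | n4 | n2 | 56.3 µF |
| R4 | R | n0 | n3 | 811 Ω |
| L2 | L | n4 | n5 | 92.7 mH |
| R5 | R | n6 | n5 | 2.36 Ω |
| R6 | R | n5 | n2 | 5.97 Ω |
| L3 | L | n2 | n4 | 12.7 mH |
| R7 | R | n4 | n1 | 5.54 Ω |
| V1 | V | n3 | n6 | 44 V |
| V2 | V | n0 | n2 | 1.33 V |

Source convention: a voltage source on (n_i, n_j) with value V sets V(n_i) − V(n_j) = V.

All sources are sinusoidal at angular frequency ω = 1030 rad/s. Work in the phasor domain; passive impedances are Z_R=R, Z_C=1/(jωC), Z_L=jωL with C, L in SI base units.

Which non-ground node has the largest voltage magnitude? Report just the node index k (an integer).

Element admittances at ω=1030 rad/s:
  Y(C1) = 0.000+0.002225j S between n3,n1
  Y(R1) = 0.09804+0.000j S between n6,n4
  Y(L1) = 0.000-0.3173j S between n0,n1
  Y(R2) = 0.01996+0.000j S between n1,n5
  Y(C2) = 0.000+0.02997j S between n5,n3
  Y(R3) = 0.06944+0.000j S between n3,n0
  Y(C3) = 0.000+0.05799j S between n4,n2
  Y(R4) = 0.001233+0.000j S between n0,n3
  Y(L2) = 0.000-0.01047j S between n4,n5
  Y(R5) = 0.4237+0.000j S between n6,n5
  Y(R6) = 0.1675+0.000j S between n5,n2
  Y(L3) = 0.000-0.07645j S between n2,n4
  Y(R7) = 0.1805+0.000j S between n4,n1
  V1: constraint V(n3)−V(n6) = 44
  V2: constraint V(n0)−V(n2) = 1.33
Assemble and solve the 8×8 MNA system:
  V(n1)=-0.4157-2.804j  V(n2)=-1.330+0.000j  V(n3)=31.46-2.635j  V(n4)=-4.394-2.775j  V(n5)=-8.989-0.01330j  V(n6)=-12.54-2.635j
  i(V1)=-2.302-1.097j  i(V2)=1.334-0.05433j

3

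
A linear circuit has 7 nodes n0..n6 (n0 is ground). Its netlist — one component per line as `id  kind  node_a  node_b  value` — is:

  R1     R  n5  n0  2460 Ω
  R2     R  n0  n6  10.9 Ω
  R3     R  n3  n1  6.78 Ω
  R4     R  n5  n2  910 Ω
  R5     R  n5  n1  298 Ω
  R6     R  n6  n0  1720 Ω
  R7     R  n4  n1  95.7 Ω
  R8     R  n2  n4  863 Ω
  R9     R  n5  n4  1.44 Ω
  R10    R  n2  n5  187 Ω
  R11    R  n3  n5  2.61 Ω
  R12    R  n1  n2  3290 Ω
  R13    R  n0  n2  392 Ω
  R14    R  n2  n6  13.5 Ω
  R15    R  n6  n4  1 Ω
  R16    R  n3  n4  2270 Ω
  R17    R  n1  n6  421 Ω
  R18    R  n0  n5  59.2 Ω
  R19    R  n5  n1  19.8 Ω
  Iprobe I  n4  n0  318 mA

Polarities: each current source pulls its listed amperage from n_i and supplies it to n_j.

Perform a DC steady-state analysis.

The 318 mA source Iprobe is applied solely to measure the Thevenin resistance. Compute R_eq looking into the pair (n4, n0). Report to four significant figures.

MNA unknowns: 6 node voltages V₁..V_6
R1: Y=0.0004065 on G[5,0]
R2: Y=0.09174 on G[0,6]
R3: Y=0.1475 on G[3,1]
R4: Y=0.001099 on G[5,2]
R5: Y=0.003356 on G[5,1]
R6: Y=0.0005814 on G[6,0]
R7: Y=0.01045 on G[4,1]
R8: Y=0.001159 on G[2,4]
R9: Y=0.6944 on G[5,4]
R10: Y=0.005348 on G[2,5]
R11: Y=0.3831 on G[3,5]
R12: Y=0.0003040 on G[1,2]
R13: Y=0.002551 on G[0,2]
R14: Y=0.07407 on G[2,6]
R15: Y=1.000 on G[6,4]
R16: Y=0.0004405 on G[3,4]
R17: Y=0.002375 on G[1,6]
R18: Y=0.01689 on G[0,5]
R19: Y=0.05051 on G[5,1]
Iprobe: z[4]−=0.318, z[0]+=0.318
solve → V1=-2.996, V2=-2.741, V3=-2.995, V4=-3.071, V5=-2.995, V6=-2.808

R_eq = 9.658 Ω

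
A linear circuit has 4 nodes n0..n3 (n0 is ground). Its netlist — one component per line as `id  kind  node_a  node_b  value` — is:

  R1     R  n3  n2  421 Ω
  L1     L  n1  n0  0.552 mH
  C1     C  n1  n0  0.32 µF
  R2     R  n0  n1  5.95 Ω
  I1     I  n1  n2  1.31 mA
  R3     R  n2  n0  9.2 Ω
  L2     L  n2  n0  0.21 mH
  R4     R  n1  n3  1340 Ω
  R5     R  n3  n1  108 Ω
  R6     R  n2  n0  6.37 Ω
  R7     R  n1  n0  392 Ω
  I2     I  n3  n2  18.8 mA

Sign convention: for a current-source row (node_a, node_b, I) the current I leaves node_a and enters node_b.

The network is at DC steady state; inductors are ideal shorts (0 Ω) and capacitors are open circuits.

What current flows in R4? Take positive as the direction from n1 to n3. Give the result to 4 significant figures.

0.001133 A

Element admittances at DC:
  Y(R1) = 0.002375 S between n3,n2
  L1: short n1↔n0 (DC inductor)
  Y(C1) = 0.000 S between n1,n0
  Y(R2) = 0.1681 S between n0,n1
  I1: injects 0.00131 A into n2 (from n1)
  Y(R3) = 0.1087 S between n2,n0
  L2: short n2↔n0 (DC inductor)
  Y(R4) = 0.0007463 S between n1,n3
  Y(R5) = 0.009259 S between n3,n1
  Y(R6) = 0.1570 S between n2,n0
  Y(R7) = 0.002551 S between n1,n0
  I2: injects 0.0188 A into n2 (from n3)
Assemble and solve the 5×5 MNA system:
  V(n1)=0.000  V(n2)=0.000  V(n3)=-1.518
  i(L1)=-0.01650  i(L2)=0.01650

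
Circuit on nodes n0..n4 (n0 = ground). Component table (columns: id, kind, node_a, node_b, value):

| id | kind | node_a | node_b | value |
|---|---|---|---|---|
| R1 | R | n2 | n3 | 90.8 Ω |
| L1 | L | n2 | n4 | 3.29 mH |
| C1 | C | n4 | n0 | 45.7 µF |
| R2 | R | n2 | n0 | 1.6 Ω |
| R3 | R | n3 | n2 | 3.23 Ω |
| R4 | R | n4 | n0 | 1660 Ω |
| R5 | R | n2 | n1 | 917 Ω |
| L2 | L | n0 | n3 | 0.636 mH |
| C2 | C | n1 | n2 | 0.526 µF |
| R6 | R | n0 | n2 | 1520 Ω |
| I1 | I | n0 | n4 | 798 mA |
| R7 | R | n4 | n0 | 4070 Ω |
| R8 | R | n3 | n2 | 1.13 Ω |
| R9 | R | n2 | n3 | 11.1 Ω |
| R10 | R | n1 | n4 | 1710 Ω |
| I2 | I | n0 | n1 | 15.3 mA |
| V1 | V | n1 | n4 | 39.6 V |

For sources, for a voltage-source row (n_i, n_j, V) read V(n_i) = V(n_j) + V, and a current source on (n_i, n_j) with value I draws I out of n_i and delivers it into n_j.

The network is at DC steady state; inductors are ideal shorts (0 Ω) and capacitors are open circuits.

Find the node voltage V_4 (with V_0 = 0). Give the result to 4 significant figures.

0.4231 V

MNA unknowns: 4 node voltages V₁..V_4 plus 3 source currents (L1, L2, V1)
R1: Y=0.01101 on G[2,3]
L1: row V2−V4=0, i_L1 at 2,4
C1: Y=0.000 on G[4,0]
R2: Y=0.6250 on G[2,0]
R3: Y=0.3096 on G[3,2]
R4: Y=0.0006024 on G[4,0]
R5: Y=0.001091 on G[2,1]
L2: row V0−V3=0, i_L2 at 0,3
C2: Y=0.000 on G[1,2]
R6: Y=0.0006579 on G[0,2]
I1: z[0]−=0.798, z[4]+=0.798
R7: Y=0.0002457 on G[4,0]
R8: Y=0.8850 on G[3,2]
R9: Y=0.09009 on G[2,3]
R10: Y=0.0005848 on G[1,4]
I2: z[0]−=0.0153, z[1]+=0.0153
V1: row V1−V4=39.6, i_V1 at 1,4
solve → V1=40.02, V2=0.4231, V3=0.000, V4=0.4231
aux → i_L1=-0.7698, i_L2=-0.5482, i_V1=-0.05104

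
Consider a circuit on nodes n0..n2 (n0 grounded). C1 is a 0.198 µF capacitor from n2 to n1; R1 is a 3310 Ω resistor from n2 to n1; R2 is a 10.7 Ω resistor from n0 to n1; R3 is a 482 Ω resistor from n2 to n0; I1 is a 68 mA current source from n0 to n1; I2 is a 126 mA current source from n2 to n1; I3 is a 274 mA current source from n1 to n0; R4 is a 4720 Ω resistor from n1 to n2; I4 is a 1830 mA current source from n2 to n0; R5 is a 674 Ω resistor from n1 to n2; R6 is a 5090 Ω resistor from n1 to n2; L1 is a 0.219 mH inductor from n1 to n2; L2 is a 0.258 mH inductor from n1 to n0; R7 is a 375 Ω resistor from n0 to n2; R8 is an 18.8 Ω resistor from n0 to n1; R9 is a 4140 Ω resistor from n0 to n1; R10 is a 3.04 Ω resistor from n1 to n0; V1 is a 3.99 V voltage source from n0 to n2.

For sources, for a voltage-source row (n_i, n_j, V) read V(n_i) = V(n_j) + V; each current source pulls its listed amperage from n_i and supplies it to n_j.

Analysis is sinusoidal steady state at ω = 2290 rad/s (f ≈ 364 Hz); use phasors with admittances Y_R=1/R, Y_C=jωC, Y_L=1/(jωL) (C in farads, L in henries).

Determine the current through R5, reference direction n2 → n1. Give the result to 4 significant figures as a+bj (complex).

MNA unknowns: 2 node voltages V₁..V_2 plus 1 source current (V1)
C1: Y=0.000+0.0004534j on G[2,1]
R1: Y=0.0003021+0.000j on G[2,1]
R2: Y=0.09346+0.000j on G[0,1]
R3: Y=0.002075+0.000j on G[2,0]
I1: z[0]−=0.068, z[1]+=0.068
I2: z[2]−=0.126, z[1]+=0.126
I3: z[1]−=0.274, z[0]+=0.274
R4: Y=0.0002119+0.000j on G[1,2]
I4: z[2]−=1.83, z[0]+=1.83
R5: Y=0.001484+0.000j on G[1,2]
R6: Y=0.0001965+0.000j on G[1,2]
L1: Y=0.000-1.994j on G[1,2]
L2: Y=0.000-1.693j on G[1,0]
R7: Y=0.002667+0.000j on G[0,2]
R8: Y=0.05319+0.000j on G[0,1]
R9: Y=0.0002415+0.000j on G[0,1]
R10: Y=0.3289+0.000j on G[1,0]
V1: row V0−V2=3.99, i_V1 at 0,2
solve → V1=-2.125+0.2515j, V2=-3.990+0.000j
aux → i_V1=1.432+3.717j

-0.002767-0.0003732j A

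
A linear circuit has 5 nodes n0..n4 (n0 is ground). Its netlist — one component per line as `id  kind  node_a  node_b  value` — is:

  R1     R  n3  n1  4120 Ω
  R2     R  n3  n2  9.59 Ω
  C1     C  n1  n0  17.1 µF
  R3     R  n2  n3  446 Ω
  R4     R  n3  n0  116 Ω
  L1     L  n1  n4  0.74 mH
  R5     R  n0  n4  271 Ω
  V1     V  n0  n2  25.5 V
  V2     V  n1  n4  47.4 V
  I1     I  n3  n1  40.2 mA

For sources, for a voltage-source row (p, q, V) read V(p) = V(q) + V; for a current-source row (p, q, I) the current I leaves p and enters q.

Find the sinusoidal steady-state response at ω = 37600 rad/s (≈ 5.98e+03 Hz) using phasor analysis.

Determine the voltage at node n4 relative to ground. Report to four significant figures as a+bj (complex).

Apply KCL at each of the 4 non-ground nodes and solve the resulting linear system.
Node n1: branches {R1, C1, L1, V2, I1} → V_1 = 0.001991-0.3255j
Node n2: branches {R2, R3, V1} → V_2 = -25.50+0.000j
Node n3: branches {R1, R2, R3, R4, I1} → V_3 = -23.89-0.0006848j
Node n4: branches {L1, R5, V2} → V_4 = -47.40-0.3255j
Source currents: i(V1)=-0.1715+7.294e-05j, i(V2)=-0.1749+1.702j

-47.40-0.3255j V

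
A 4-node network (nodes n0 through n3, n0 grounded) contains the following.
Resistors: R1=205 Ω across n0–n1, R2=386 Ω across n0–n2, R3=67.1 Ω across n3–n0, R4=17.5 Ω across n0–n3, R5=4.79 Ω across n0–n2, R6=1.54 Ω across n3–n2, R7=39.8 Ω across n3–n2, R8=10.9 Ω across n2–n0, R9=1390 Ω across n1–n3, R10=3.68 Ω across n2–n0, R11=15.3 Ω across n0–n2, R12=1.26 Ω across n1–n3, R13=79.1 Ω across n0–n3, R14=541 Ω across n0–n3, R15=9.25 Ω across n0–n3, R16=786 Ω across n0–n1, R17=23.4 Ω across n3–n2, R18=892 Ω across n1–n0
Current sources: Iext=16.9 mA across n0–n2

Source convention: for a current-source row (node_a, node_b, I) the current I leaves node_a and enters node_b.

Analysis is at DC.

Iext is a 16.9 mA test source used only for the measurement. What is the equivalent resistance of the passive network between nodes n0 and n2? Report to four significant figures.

MNA unknowns: 3 node voltages V₁..V_3
R1: Y=0.004878 on G[0,1]
R2: Y=0.002591 on G[0,2]
R3: Y=0.01490 on G[3,0]
R4: Y=0.05714 on G[0,3]
R5: Y=0.2088 on G[0,2]
R6: Y=0.6494 on G[3,2]
R7: Y=0.02513 on G[3,2]
R8: Y=0.09174 on G[2,0]
R9: Y=0.0007194 on G[1,3]
R10: Y=0.2717 on G[2,0]
R11: Y=0.06536 on G[0,2]
R12: Y=0.7937 on G[1,3]
R13: Y=0.01264 on G[0,3]
R14: Y=0.001848 on G[0,3]
R15: Y=0.1081 on G[0,3]
R16: Y=0.001272 on G[0,1]
R17: Y=0.04274 on G[3,2]
R18: Y=0.001121 on G[1,0]
Iext: z[0]−=0.0169, z[2]+=0.0169
solve → V1=0.01638, V2=0.02119, V3=0.01653

R_eq = 1.254 Ω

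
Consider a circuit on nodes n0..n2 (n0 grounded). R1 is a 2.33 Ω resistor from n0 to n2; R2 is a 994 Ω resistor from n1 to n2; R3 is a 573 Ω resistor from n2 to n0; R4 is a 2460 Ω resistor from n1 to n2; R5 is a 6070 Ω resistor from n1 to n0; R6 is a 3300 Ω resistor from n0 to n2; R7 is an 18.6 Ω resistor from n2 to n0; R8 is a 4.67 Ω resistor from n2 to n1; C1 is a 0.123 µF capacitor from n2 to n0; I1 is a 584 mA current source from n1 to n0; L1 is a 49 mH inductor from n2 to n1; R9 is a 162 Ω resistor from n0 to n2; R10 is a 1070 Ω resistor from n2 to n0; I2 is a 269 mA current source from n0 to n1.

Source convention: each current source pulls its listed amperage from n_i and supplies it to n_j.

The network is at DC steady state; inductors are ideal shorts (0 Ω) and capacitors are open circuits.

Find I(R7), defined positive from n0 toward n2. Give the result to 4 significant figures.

0.03440 A

MNA unknowns: 2 node voltages V₁..V_2 plus 1 source current (L1)
R1: Y=0.4292 on G[0,2]
R2: Y=0.001006 on G[1,2]
R3: Y=0.001745 on G[2,0]
R4: Y=0.0004065 on G[1,2]
R5: Y=0.0001647 on G[1,0]
R6: Y=0.0003030 on G[0,2]
R7: Y=0.05376 on G[2,0]
R8: Y=0.2141 on G[2,1]
C1: Y=0.000 on G[2,0]
I1: z[1]−=0.584, z[0]+=0.584
L1: row V2−V1=0, i_L1 at 2,1
R9: Y=0.006173 on G[0,2]
R10: Y=0.0009346 on G[2,0]
I2: z[0]−=0.269, z[1]+=0.269
solve → V1=-0.6399, V2=-0.6399
aux → i_L1=0.3149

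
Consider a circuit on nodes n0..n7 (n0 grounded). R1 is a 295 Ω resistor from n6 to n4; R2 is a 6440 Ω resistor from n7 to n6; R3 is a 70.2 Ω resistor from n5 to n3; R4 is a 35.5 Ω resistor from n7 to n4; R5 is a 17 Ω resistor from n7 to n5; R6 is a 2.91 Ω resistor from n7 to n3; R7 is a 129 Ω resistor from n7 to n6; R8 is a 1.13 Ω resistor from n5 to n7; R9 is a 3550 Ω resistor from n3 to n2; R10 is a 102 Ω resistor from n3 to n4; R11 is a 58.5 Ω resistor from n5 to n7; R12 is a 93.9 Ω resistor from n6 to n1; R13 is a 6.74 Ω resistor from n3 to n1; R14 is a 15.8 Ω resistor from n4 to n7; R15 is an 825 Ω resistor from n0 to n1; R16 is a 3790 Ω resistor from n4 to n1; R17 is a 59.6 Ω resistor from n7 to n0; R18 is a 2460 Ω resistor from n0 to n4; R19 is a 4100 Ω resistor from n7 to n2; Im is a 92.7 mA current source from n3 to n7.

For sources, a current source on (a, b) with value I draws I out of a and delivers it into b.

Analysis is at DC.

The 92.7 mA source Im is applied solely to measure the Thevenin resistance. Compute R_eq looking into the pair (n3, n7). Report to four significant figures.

Apply KCL at each of the 7 non-ground nodes and solve the resulting linear system.
Node n1: branches {R12, R13, R15, R16} → V_1 = -0.2216
Node n2: branches {R9, R19} → V_2 = -0.1169
Node n3: branches {R3, R6, R9, R10, R13, Im} → V_3 = -0.2323
Node n4: branches {R1, R4, R10, R14, R16, R18} → V_4 = -0.01137
Node n5: branches {R3, R5, R8, R11} → V_5 = 0.01266
Node n6: branches {R1, R2, R7, R12} → V_6 = -0.1034
Node n7: branches {R2, R4, R5, R6, R7, R8, R11, R14, R17, R19, Im} → V_7 = 0.01629

R_eq = 2.682 Ω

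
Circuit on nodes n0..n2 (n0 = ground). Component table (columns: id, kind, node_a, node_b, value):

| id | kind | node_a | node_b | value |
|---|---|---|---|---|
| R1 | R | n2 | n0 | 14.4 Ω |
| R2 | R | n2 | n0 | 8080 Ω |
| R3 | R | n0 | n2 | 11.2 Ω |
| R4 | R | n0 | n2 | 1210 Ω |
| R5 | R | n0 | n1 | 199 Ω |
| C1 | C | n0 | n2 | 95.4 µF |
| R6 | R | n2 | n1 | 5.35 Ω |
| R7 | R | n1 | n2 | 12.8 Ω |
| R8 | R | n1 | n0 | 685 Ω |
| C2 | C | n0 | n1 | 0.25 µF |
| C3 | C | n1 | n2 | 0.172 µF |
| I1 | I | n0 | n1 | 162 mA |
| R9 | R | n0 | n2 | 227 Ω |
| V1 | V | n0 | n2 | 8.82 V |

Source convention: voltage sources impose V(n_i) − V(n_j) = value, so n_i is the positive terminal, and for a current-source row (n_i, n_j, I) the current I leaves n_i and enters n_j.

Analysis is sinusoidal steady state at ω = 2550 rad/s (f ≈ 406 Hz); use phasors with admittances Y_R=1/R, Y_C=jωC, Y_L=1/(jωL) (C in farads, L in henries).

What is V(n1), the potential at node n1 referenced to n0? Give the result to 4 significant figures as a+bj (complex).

-8.013+0.01751j V

Element admittances at ω=2550 rad/s:
  Y(R1) = 0.06944+0.000j S between n2,n0
  Y(R2) = 0.0001238+0.000j S between n2,n0
  Y(R3) = 0.08929+0.000j S between n0,n2
  Y(R4) = 0.0008264+0.000j S between n0,n2
  Y(R5) = 0.005025+0.000j S between n0,n1
  Y(C1) = 0.000+0.2433j S between n0,n2
  Y(R6) = 0.1869+0.000j S between n2,n1
  Y(R7) = 0.07812+0.000j S between n1,n2
  Y(R8) = 0.001460+0.000j S between n1,n0
  Y(C2) = 0.000+0.0006375j S between n0,n1
  Y(C3) = 0.000+0.0004386j S between n1,n2
  I1: injects 0.162 A into n1 (from n0)
  Y(R9) = 0.004405+0.000j S between n0,n2
  V1: constraint V(n0)−V(n2) = 8.82
Assemble and solve the 3×3 MNA system:
  V(n1)=-8.013+0.01751j  V(n2)=-8.820+0.000j
  i(V1)=-1.661-2.151j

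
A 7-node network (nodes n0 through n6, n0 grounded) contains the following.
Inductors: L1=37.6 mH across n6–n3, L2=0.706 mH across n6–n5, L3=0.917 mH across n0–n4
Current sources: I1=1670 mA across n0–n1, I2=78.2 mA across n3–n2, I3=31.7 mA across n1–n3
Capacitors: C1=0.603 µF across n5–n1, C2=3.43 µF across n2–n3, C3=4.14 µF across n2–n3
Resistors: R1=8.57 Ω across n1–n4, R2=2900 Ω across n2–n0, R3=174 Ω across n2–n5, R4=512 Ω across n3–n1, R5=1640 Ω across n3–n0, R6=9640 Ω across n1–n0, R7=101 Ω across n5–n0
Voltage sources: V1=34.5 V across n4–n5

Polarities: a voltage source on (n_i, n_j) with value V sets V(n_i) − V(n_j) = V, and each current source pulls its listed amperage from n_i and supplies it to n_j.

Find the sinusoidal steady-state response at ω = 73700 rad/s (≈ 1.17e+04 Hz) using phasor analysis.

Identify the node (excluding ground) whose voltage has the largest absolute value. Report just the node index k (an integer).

4

Element admittances at ω=73700 rad/s:
  Y(L1) = 0.000-0.0003609j S between n6,n3
  I1: injects 1.67 A into n1 (from n0)
  Y(C1) = 0.000+0.04444j S between n5,n1
  Y(R1) = 0.1167+0.000j S between n1,n4
  Y(R2) = 0.0003448+0.000j S between n2,n0
  Y(R3) = 0.005747+0.000j S between n2,n5
  Y(C2) = 0.000+0.2528j S between n2,n3
  Y(R4) = 0.001953+0.000j S between n3,n1
  Y(R5) = 0.0006098+0.000j S between n3,n0
  I2: injects 0.0782 A into n2 (from n3)
  Y(R6) = 0.0001037+0.000j S between n1,n0
  Y(C3) = 0.000+0.3051j S between n2,n3
  Y(L2) = 0.000-0.01922j S between n6,n5
  Y(R7) = 0.009901+0.000j S between n5,n0
  Y(L3) = 0.000-0.01480j S between n0,n4
  I3: injects 0.0317 A into n3 (from n1)
  V1: constraint V(n4)−V(n5) = 34.5
Assemble and solve the 7×7 MNA system:
  V(n1)=72.50+73.26j  V(n2)=40.92+76.19j  V(n3)=40.84+76.20j  V(n4)=65.13+89.22j  V(n5)=30.63+89.22j  V(n6)=30.82+88.98j
  i(V1)=-0.4606-0.8987j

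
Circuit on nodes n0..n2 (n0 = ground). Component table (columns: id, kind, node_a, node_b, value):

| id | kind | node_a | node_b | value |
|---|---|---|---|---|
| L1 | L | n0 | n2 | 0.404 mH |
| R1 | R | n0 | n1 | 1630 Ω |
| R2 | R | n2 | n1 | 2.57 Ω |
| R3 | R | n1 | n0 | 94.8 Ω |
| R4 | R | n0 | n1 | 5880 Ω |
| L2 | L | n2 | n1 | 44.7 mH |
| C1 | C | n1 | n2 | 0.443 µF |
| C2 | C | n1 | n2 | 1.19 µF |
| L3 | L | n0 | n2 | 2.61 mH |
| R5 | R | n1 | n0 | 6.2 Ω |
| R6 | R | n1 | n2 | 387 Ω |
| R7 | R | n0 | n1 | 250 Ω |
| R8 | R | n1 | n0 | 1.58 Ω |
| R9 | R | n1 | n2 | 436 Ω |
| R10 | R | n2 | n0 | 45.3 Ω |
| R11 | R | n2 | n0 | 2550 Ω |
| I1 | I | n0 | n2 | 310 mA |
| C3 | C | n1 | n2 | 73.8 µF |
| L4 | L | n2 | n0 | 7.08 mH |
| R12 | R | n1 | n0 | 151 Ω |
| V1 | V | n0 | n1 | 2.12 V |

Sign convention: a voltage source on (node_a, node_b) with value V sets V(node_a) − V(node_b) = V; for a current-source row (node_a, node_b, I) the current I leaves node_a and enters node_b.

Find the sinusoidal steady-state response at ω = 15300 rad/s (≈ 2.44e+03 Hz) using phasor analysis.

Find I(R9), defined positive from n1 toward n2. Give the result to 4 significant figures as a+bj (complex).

Apply KCL at each of the 2 non-ground nodes and solve the resulting linear system.
Node n1: branches {R1, R2, R3, R4, L2, C1, C2, R5, R6, R7, R8, R9, C3, R12, V1} → V_1 = -2.120+0.000j
Node n2: branches {L1, R2, L2, C1, C2, L3, R6, R9, R10, R11, I1, C3, L4} → V_2 = -2.348-0.4733j
Source currents: i(V1)=-2.186+0.4498j

0.0005239+0.001086j A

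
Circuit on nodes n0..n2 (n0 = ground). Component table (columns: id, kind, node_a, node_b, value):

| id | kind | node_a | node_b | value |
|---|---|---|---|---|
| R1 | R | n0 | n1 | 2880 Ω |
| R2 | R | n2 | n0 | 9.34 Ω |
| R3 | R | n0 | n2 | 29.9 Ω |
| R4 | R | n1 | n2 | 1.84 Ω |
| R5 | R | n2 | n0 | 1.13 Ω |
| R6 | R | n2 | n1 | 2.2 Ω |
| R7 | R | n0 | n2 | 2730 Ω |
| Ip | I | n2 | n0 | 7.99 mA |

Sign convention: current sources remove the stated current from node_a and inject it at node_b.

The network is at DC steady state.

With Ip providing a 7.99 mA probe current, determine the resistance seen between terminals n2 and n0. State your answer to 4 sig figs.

MNA unknowns: 2 node voltages V₁..V_2
R1: Y=0.0003472 on G[0,1]
R2: Y=0.1071 on G[2,0]
R3: Y=0.03344 on G[0,2]
R4: Y=0.5435 on G[1,2]
R5: Y=0.8850 on G[2,0]
R6: Y=0.4545 on G[2,1]
R7: Y=0.0003663 on G[0,2]
Ip: z[2]−=0.00799, z[0]+=0.00799
solve → V1=-0.007783, V2=-0.007786

R_eq = 0.9745 Ω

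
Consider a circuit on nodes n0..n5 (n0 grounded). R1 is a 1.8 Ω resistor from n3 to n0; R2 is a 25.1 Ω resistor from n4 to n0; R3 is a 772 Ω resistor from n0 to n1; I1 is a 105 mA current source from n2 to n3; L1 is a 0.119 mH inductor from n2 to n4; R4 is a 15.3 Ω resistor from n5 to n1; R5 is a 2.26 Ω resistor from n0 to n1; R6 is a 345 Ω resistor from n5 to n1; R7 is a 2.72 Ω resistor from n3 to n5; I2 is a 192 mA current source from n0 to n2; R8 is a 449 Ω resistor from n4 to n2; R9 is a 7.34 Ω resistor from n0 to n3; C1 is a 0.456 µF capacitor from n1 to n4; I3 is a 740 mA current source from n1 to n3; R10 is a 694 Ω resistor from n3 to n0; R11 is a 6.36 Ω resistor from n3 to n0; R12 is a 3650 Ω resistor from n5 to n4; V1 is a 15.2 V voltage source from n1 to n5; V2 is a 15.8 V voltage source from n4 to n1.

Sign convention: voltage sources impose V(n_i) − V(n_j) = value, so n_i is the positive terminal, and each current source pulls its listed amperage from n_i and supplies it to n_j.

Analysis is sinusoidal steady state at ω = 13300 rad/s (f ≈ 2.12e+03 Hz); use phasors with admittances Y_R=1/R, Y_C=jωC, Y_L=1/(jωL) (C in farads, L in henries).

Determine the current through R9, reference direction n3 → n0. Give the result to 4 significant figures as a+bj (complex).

-0.3709+0.000j A

Apply KCL at each of the 5 non-ground nodes and solve the resulting linear system.
Node n1: branches {R3, R4, R5, R6, C1, I3, V1, V2} → V_1 = 3.882+0.000j
Node n2: branches {I1, L1, I2, R8} → V_2 = 19.68+0.1377j
Node n3: branches {R1, I1, R7, R9, I3, R10, R11} → V_3 = -2.722+0.000j
Node n4: branches {R2, L1, R8, C1, R12, V2} → V_4 = 19.68+0.000j
Node n5: branches {R4, R6, R7, R12, V1} → V_5 = -11.32+0.000j
Source currents: i(V1)=-4.206+0.000j, i(V2)=-0.7057-0.09582j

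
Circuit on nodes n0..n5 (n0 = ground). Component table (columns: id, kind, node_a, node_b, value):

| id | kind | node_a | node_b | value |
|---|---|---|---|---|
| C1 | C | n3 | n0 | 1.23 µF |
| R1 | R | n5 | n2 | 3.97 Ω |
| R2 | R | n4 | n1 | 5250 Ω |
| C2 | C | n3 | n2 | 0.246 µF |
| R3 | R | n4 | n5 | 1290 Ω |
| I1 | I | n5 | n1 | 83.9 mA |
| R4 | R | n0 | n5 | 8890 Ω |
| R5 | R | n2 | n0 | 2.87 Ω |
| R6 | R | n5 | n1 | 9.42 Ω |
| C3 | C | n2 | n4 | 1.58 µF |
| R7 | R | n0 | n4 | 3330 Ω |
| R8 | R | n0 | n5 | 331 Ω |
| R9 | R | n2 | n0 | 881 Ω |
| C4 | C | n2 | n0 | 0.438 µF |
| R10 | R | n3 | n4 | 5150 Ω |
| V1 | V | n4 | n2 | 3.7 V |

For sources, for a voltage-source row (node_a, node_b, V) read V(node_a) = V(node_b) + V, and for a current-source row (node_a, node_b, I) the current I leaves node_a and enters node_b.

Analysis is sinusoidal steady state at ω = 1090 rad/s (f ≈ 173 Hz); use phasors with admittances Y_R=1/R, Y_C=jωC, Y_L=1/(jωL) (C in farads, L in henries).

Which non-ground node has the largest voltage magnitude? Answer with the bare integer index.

4

Apply KCL at each of the 5 non-ground nodes and solve the resulting linear system.
Node n1: branches {R2, I1, R6} → V_1 = 0.8040-0.0001893j
Node n2: branches {R1, C2, R5, C3, R9, C4, V1} → V_2 = -0.004937-0.0001917j
Node n3: branches {C1, C2, R10} → V_3 = 0.05222-0.4397j
Node n4: branches {R2, R3, C3, R7, R10, V1} → V_4 = 3.695-0.0001917j
Node n5: branches {R1, R3, I1, R4, R6, R8} → V_5 = 0.008489-0.0001893j
Source currents: i(V1)=-0.005225-0.006457j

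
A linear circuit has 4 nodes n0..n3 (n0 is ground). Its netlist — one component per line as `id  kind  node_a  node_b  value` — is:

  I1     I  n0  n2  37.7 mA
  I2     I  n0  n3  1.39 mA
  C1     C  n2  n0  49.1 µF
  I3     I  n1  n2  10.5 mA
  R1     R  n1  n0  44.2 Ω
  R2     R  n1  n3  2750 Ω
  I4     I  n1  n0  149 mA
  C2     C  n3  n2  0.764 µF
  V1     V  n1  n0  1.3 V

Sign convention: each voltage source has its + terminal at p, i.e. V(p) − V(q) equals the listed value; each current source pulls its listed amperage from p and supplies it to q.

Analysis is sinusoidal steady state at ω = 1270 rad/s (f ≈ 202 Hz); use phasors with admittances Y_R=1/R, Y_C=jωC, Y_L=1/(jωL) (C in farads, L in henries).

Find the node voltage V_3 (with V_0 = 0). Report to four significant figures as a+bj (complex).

0.9051-2.378j V

Apply KCL at each of the 3 non-ground nodes and solve the resulting linear system.
Node n1: branches {I3, R1, R2, I4, V1} → V_1 = 1.300+0.000j
Node n2: branches {I1, C1, I3, C2} → V_2 = 0.01387-0.7976j
Node n3: branches {I2, R2, C2} → V_3 = 0.9051-2.378j
Source currents: i(V1)=-0.1891-0.0008648j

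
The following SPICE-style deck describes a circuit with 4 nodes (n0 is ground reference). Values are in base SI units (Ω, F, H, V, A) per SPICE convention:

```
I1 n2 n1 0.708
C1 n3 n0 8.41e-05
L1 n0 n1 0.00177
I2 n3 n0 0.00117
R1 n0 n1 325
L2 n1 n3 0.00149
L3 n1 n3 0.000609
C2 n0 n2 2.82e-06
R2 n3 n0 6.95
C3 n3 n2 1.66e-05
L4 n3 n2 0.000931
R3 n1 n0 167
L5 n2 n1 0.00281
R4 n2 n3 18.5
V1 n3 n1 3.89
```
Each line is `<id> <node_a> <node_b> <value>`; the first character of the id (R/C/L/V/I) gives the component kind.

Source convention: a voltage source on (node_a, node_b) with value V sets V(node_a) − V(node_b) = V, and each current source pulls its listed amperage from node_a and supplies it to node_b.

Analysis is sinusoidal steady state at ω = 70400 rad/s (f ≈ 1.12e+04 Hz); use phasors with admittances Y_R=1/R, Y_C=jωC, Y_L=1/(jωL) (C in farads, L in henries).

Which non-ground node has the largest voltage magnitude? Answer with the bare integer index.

1

MNA unknowns: 3 node voltages V₁..V_3 plus 1 source current (V1)
I1: z[2]−=0.708, z[1]+=0.708
C1: Y=0.000+5.921j on G[3,0]
L1: Y=0.000-0.008025j on G[0,1]
I2: z[3]−=0.00117, z[0]+=0.00117
R1: Y=0.003077+0.000j on G[0,1]
L2: Y=0.000-0.009533j on G[1,3]
L3: Y=0.000-0.02332j on G[1,3]
C2: Y=0.000+0.1985j on G[0,2]
R2: Y=0.1439+0.000j on G[3,0]
C3: Y=0.000+1.169j on G[3,2]
L4: Y=0.000-0.01526j on G[3,2]
R3: Y=0.005988+0.000j on G[1,0]
L5: Y=0.000-0.005055j on G[2,1]
R4: Y=0.05405+0.000j on G[2,3]
V1: row V3−V1=3.89, i_V1 at 3,1
solve → V1=-3.894-0.02287j, V2=-0.01032+0.5059j, V3=-0.004342-0.02287j
aux → i_V1=-0.7462+0.1785j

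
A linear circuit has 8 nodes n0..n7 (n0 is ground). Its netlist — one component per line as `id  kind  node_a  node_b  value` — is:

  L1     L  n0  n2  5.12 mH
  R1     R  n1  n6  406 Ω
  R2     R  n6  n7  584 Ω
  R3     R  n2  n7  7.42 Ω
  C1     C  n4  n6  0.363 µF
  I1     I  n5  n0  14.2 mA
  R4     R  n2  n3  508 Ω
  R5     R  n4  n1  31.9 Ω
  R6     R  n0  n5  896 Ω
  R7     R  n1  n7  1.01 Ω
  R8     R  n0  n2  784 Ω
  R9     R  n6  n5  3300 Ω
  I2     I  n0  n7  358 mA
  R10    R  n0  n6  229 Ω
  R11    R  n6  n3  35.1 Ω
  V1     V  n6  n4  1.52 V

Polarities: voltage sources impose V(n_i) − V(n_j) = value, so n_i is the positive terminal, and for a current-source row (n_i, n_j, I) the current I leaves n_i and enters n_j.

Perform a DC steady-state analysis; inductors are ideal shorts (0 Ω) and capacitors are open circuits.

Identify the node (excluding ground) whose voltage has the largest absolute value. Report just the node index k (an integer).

MNA unknowns: 7 node voltages V₁..V_7 plus 2 source currents (L1, V1)
L1: row V0−V2=0, i_L1 at 0,2
R1: Y=0.002463 on G[1,6]
R2: Y=0.001712 on G[6,7]
R3: Y=0.1348 on G[2,7]
C1: Y=0.000 on G[4,6]
I1: z[5]−=0.0142, z[0]+=0.0142
R4: Y=0.001969 on G[2,3]
R5: Y=0.03135 on G[4,1]
R6: Y=0.001116 on G[0,5]
R7: Y=0.9901 on G[1,7]
R8: Y=0.001276 on G[0,2]
R9: Y=0.0003030 on G[6,5]
I2: z[0]−=0.358, z[7]+=0.358
R10: Y=0.004367 on G[0,6]
R11: Y=0.02849 on G[6,3]
V1: row V6−V4=1.52, i_V1 at 6,4
solve → V1=2.459, V2=0.000, V3=2.942, V4=1.625, V5=-9.335, V6=3.145, V7=2.483
aux → i_L1=-0.3405, i_V1=-0.02613

5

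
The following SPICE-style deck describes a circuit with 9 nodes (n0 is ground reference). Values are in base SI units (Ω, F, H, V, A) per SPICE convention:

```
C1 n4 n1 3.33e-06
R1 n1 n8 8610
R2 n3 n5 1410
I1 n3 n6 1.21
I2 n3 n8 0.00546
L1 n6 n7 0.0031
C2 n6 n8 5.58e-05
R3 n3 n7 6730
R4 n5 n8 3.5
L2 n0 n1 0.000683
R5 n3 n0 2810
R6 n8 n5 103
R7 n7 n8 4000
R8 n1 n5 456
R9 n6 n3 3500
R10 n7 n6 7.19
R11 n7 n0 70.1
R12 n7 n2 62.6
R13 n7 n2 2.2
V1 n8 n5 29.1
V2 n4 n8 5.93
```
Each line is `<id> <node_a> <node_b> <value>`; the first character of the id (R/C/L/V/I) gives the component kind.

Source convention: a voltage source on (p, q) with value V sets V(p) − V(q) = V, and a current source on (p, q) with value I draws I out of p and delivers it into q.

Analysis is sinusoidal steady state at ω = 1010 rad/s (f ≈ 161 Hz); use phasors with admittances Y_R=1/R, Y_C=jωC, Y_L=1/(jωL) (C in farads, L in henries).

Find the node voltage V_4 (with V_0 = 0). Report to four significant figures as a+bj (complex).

26.92+3.574j V

Element admittances at ω=1010 rad/s:
  Y(C1) = 0.000+0.003363j S between n4,n1
  Y(R1) = 0.0001161+0.000j S between n1,n8
  Y(R2) = 0.0007092+0.000j S between n3,n5
  I1: injects 1.21 A into n6 (from n3)
  I2: injects 0.00546 A into n8 (from n3)
  Y(L1) = 0.000-0.3194j S between n6,n7
  Y(C2) = 0.000+0.05636j S between n6,n8
  Y(R3) = 0.0001486+0.000j S between n3,n7
  Y(R4) = 0.2857+0.000j S between n5,n8
  Y(L2) = 0.000-1.450j S between n0,n1
  Y(R5) = 0.0003559+0.000j S between n3,n0
  Y(R6) = 0.009709+0.000j S between n8,n5
  Y(R7) = 0.0002500+0.000j S between n7,n8
  Y(R8) = 0.002193+0.000j S between n1,n5
  Y(R9) = 0.0002857+0.000j S between n6,n3
  Y(R10) = 0.1391+0.000j S between n7,n6
  Y(R11) = 0.01427+0.000j S between n7,n0
  Y(R12) = 0.01597+0.000j S between n7,n2
  Y(R13) = 0.4545+0.000j S between n7,n2
  V1: constraint V(n8)−V(n5) = 29.1
  V2: constraint V(n4)−V(n8) = 5.93
Assemble and solve the 10×10 MNA system:
  V(n1)=-0.06834-0.01882j  V(n2)=22.07-6.941j  V(n3)=-807.9-0.1225j  V(n4)=26.92+3.574j  V(n5)=-8.111+3.574j  V(n6)=22.84-5.905j  V(n7)=22.07-6.941j  V(n8)=20.99+3.574j
  i(V1)=-8.047+0.01050j  i(V2)=0.01208-0.09077j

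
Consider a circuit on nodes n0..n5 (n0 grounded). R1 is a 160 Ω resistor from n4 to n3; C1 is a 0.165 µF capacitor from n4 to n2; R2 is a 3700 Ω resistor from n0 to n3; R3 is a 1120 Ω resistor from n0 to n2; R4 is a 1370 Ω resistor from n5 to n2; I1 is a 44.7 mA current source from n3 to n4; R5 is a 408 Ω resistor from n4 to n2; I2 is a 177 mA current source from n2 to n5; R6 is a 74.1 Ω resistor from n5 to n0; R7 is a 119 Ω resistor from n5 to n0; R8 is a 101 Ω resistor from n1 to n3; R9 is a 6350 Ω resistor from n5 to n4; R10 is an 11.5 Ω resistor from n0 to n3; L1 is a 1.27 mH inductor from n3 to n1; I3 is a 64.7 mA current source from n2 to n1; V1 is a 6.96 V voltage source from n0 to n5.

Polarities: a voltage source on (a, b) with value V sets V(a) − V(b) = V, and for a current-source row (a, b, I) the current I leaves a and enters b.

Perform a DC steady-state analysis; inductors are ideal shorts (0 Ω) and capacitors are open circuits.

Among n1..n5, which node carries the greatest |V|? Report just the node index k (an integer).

2

Apply KCL at each of the 5 non-ground nodes and solve the resulting linear system.
Node n1: branches {R8, L1, I3} → V_1 = -0.7798
Node n2: branches {C1, R3, R4, R5, I2, I3} → V_2 = -69.52
Node n3: branches {R1, R2, I1, R8, R10, L1} → V_3 = -0.7798
Node n4: branches {R1, C1, I1, R5, R9} → V_4 = -14.86
Node n5: branches {R4, I2, R6, R7, R9, V1} → V_5 = -6.960
Source currents: i(L1)=-0.06470, i(V1)=-0.2825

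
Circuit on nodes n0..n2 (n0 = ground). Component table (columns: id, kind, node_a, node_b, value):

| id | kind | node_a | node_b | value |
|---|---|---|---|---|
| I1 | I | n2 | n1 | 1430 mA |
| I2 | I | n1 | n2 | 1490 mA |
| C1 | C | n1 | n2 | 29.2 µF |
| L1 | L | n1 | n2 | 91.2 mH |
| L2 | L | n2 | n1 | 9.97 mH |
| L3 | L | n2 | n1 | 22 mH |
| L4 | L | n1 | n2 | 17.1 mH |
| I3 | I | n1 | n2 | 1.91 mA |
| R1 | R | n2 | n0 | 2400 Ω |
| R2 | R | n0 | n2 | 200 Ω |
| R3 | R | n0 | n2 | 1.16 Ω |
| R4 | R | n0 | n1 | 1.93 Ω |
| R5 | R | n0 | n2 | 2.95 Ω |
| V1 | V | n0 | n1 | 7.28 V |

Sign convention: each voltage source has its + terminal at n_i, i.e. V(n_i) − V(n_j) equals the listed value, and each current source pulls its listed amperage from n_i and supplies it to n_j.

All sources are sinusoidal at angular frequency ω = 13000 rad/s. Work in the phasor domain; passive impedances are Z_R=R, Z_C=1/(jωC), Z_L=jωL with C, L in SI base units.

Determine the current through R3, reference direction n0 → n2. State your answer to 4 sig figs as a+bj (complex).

Element admittances at ω=13000 rad/s:
  I1: injects 1.43 A into n1 (from n2)
  I2: injects 1.49 A into n2 (from n1)
  Y(C1) = 0.000+0.3796j S between n1,n2
  Y(L1) = 0.000-0.0008435j S between n1,n2
  Y(L2) = 0.000-0.007715j S between n2,n1
  Y(L3) = 0.000-0.003497j S between n2,n1
  Y(L4) = 0.000-0.004498j S between n1,n2
  I3: injects 0.00191 A into n2 (from n1)
  Y(R1) = 0.0004167+0.000j S between n2,n0
  Y(R2) = 0.005000+0.000j S between n0,n2
  Y(R3) = 0.8621+0.000j S between n0,n2
  Y(R4) = 0.5181+0.000j S between n0,n1
  Y(R5) = 0.3390+0.000j S between n0,n2
  V1: constraint V(n0)−V(n1) = 7.28
Assemble and solve the 3×3 MNA system:
  V(n1)=-7.280+0.000j  V(n2)=-0.5574-2.023j
  i(V1)=-4.445-2.441j

0.4805+1.744j A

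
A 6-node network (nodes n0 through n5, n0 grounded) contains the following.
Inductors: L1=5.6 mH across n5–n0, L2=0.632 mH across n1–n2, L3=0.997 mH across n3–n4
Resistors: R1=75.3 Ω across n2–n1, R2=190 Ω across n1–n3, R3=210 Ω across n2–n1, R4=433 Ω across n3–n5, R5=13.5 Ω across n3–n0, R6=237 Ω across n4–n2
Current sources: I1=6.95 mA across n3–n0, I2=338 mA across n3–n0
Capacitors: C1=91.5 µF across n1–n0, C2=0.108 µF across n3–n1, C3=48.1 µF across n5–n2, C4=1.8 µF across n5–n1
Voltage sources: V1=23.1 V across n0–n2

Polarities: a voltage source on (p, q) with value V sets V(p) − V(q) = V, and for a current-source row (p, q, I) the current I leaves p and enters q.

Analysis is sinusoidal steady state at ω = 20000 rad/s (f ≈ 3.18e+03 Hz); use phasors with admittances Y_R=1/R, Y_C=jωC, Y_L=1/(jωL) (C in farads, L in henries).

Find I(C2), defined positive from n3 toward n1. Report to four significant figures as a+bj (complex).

2.695e-05-0.01356j A

Element admittances at ω=20000 rad/s:
  Y(L1) = 0.000-0.008929j S between n5,n0
  Y(R1) = 0.01328+0.000j S between n2,n1
  I1: injects 0.00695 A into n0 (from n3)
  Y(R2) = 0.005263+0.000j S between n1,n3
  Y(R3) = 0.004762+0.000j S between n2,n1
  I2: injects 0.338 A into n0 (from n3)
  Y(C1) = 0.000+1.830j S between n1,n0
  Y(C2) = 0.000+0.002160j S between n3,n1
  Y(R4) = 0.002309+0.000j S between n3,n5
  Y(L2) = 0.000-0.07911j S between n1,n2
  Y(R5) = 0.07407+0.000j S between n3,n0
  Y(L3) = 0.000-0.05015j S between n3,n4
  Y(C3) = 0.000+0.9620j S between n5,n2
  Y(C4) = 0.000+0.03600j S between n5,n1
  Y(R6) = 0.004219+0.000j S between n4,n2
  V1: constraint V(n0)−V(n2) = 23.1
Assemble and solve the 6×6 MNA system:
  V(n1)=0.5603+0.2568j  V(n2)=-23.10+0.000j  V(n3)=-5.717+0.2443j  V(n4)=-5.819-1.210j  V(n5)=-22.45-0.02972j
  i(V1)=-0.5487+1.244j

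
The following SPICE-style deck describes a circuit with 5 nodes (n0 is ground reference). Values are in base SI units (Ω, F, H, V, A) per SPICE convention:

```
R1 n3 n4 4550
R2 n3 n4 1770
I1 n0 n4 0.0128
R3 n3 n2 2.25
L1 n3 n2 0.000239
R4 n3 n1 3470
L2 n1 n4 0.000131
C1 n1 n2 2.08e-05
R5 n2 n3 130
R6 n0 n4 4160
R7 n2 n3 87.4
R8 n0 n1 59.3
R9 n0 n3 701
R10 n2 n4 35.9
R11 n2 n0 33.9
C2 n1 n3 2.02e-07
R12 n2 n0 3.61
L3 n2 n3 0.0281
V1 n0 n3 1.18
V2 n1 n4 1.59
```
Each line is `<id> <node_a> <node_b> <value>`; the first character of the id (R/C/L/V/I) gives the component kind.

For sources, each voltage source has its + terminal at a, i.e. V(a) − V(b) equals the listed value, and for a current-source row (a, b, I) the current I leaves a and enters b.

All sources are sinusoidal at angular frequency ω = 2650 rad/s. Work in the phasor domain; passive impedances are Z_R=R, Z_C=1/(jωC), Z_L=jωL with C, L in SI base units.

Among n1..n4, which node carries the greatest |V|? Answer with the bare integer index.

4

Apply KCL at each of the 4 non-ground nodes and solve the resulting linear system.
Node n1: branches {R4, L2, C1, R8, C2, V2} → V_1 = -0.4475-0.6603j
Node n2: branches {R3, L1, C1, R5, R7, R10, R11, R12, L3} → V_2 = -1.092+0.1976j
Node n3: branches {R1, R2, R3, L1, R4, R5, R7, R9, C2, L3, V1} → V_3 = -1.180+0.000j
Node n4: branches {R1, R2, I1, L2, R6, R10, V2} → V_4 = -2.038-0.6603j
Source currents: i(V1)=-0.3571+0.04927j, i(V2)=-0.04031+4.556j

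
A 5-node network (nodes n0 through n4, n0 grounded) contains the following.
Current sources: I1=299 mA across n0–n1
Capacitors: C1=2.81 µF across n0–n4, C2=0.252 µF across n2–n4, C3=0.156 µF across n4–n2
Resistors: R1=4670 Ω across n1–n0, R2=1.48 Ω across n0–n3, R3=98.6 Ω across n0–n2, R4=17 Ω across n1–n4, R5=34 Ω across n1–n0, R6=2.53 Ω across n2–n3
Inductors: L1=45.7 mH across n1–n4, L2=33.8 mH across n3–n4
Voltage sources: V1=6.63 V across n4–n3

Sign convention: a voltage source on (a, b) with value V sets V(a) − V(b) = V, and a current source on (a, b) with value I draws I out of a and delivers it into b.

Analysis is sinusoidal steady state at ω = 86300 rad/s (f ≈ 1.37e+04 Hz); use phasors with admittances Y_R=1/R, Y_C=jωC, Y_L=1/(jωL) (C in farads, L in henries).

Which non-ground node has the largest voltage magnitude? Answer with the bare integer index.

Element admittances at ω=86300 rad/s:
  I1: injects 0.299 A into n1 (from n0)
  Y(C1) = 0.000+0.2425j S between n0,n4
  Y(R1) = 0.0002141+0.000j S between n1,n0
  Y(R2) = 0.6757+0.000j S between n0,n3
  Y(L1) = 0.000-0.0002536j S between n1,n4
  Y(C2) = 0.000+0.02175j S between n2,n4
  Y(R3) = 0.01014+0.000j S between n0,n2
  Y(R4) = 0.05882+0.000j S between n1,n4
  Y(R5) = 0.02941+0.000j S between n1,n0
  Y(C3) = 0.000+0.01346j S between n4,n2
  Y(L2) = 0.000-0.0003428j S between n3,n4
  Y(R6) = 0.3953+0.000j S between n2,n3
  V1: constraint V(n4)−V(n3) = 6.63
Assemble and solve the 5×5 MNA system:
  V(n1)=7.377-1.377j  V(n2)=-0.5482-1.454j  V(n3)=-0.6177-2.076j  V(n4)=6.012-2.076j
  i(V1)=-0.4448-1.646j

1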